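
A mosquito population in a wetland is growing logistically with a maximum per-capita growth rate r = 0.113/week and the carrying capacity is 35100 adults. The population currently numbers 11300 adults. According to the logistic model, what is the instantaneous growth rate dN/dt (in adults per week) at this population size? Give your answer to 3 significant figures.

866 adults per week

dN/dt = rN(1 − N/K) = 0.113 × 11300 × (1 − 11300/35100).
1 − 11300/35100 = 0.67806; dN/dt = 0.113 × 11300 × 0.67806 = 865.82.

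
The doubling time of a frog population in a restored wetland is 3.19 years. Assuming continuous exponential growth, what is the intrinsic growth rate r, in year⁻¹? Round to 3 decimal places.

r = ln(2)/t_d = 0.6931/3.19 = 0.21729.

0.217 per year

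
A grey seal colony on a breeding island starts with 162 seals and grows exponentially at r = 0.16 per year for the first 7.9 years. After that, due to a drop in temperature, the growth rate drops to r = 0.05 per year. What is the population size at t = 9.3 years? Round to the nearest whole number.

615 seals

Phase 1: N(7.9) = 162·e^(0.16×7.9) = 162·e^1.264 = 573.407.
Phase 2 runs for 9.3 − 7.9 = 1.4 years at r = 0.05.
N(9.3) = 573.407·e^(0.05×1.4) = 573.407·e^0.07 = 614.984.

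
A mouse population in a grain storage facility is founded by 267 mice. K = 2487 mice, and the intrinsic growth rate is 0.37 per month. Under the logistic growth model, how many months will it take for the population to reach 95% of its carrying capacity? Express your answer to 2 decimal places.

13.68 months

A = (K − N₀)/N₀ = (2487 − 267)/267 = 8.3146.
Solve 2487/(1 + 8.3146·e^(−0.37t)) = 2362.65: 1 + 8.3146·e^(−0.37t) = 1.0526, so e^(−0.37t) = 0.00633001.
−0.37·t = ln(0.00633001) = -5.0625, so t = 5.0625/0.37 = 13.682.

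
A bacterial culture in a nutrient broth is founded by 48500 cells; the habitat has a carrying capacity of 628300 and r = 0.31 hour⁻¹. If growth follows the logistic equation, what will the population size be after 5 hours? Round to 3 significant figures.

A = (K − N₀)/N₀ = (628300 − 48500)/48500 = 11.955.
N(t) = K/(1 + A·e^(−rt)) = 628300/(1 + 11.955×e^(−0.31×5)).
e^(−1.55) = 0.21225; denominator = 1 + 11.955×0.21225 = 3.5373.
N = 628300/3.5373 = 177619.

178000 cells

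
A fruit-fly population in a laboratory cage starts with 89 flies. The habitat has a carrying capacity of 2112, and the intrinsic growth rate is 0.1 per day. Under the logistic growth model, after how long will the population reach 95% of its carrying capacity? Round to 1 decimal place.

60.7 days

A = (K − N₀)/N₀ = (2112 − 89)/89 = 22.73.
Solve 2112/(1 + 22.73·e^(−0.1t)) = 2006.4: 1 + 22.73·e^(−0.1t) = 1.0526, so e^(−0.1t) = 0.00231548.
−0.1·t = ln(0.00231548) = -6.0681, so t = 6.0681/0.1 = 60.681.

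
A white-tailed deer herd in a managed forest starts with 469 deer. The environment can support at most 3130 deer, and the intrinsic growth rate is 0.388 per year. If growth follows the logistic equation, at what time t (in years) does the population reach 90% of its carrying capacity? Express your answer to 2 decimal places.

A = (K − N₀)/N₀ = (3130 − 469)/469 = 5.6738.
Solve 3130/(1 + 5.6738·e^(−0.388t)) = 2817: 1 + 5.6738·e^(−0.388t) = 1.1111, so e^(−0.388t) = 0.0195833.
−0.388·t = ln(0.0195833) = -3.9331, so t = 3.9331/0.388 = 10.137.

10.14 years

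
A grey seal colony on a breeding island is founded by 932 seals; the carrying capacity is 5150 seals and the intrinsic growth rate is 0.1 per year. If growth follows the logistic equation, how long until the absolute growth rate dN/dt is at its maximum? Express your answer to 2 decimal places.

15.10 years

Logistic growth is fastest at N = K/2 = 2575.
A = (K − N₀)/N₀ = 4.5258. Set K/(1 + A·e^(−rt)) = K/2 → A·e^(−rt) = 1.
e^(−0.1t) = 1/4.5258 = 0.220958, so t = ln(4.5258)/0.1 = 1.5098/0.1 = 15.098.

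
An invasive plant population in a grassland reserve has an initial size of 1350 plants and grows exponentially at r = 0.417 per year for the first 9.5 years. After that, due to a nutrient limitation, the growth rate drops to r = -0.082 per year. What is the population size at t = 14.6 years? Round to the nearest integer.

Phase 1: N(9.5) = 1350·e^(0.417×9.5) = 1350·e^3.962 = 70923.7.
Phase 2 runs for 14.6 − 9.5 = 5.1 years at r = -0.082.
N(14.6) = 70923.7·e^(-0.082×5.1) = 70923.7·e^-0.4182 = 46684.1.

46684 plants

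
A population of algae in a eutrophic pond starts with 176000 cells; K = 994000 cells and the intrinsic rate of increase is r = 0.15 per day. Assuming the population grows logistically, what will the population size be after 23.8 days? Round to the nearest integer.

878976 cells

A = (K − N₀)/N₀ = (994000 − 176000)/176000 = 4.6477.
N(t) = K/(1 + A·e^(−rt)) = 994000/(1 + 4.6477×e^(−0.15×23.8)).
e^(−3.57) = 0.028156; denominator = 1 + 4.6477×0.028156 = 1.1309.
N = 994000/1.1309 = 878976.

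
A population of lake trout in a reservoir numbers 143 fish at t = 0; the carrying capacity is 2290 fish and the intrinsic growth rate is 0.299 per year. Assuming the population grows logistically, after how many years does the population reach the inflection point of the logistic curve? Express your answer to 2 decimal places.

9.06 years

Logistic growth is fastest at N = K/2 = 1145.
A = (K − N₀)/N₀ = 15.014. Set K/(1 + A·e^(−rt)) = K/2 → A·e^(−rt) = 1.
e^(−0.299t) = 1/15.014 = 0.0666046, so t = ln(15.014)/0.299 = 2.709/0.299 = 9.0601.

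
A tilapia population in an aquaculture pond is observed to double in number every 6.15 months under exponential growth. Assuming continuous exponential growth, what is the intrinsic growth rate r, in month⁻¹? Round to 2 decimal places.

r = ln(2)/t_d = 0.6931/6.15 = 0.11271.

0.11 per month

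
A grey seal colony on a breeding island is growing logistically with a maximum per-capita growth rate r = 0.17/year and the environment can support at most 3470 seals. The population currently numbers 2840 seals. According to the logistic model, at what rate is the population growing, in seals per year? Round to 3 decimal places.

dN/dt = rN(1 − N/K) = 0.17 × 2840 × (1 − 2840/3470).
1 − 2840/3470 = 0.18156; dN/dt = 0.17 × 2840 × 0.18156 = 87.655.

87.655 seals per year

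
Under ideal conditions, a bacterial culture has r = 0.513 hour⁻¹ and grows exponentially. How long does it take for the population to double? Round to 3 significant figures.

1.35 hours

Doubling time t_d = ln(2)/r = 0.6931/0.513 = 1.3512.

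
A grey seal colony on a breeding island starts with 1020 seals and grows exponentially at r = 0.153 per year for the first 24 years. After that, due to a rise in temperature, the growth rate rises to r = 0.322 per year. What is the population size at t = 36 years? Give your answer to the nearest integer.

1911804 seals

Phase 1: N(24) = 1020·e^(0.153×24) = 1020·e^3.672 = 40117.1.
Phase 2 runs for 36 − 24 = 12 years at r = 0.322.
N(36) = 40117.1·e^(0.322×12) = 40117.1·e^3.864 = 1.911804×10^6.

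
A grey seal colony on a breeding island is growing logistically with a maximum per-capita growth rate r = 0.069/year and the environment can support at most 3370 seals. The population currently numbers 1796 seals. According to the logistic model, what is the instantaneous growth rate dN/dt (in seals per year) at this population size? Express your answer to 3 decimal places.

57.880 seals per year

dN/dt = rN(1 − N/K) = 0.069 × 1796 × (1 − 1796/3370).
1 − 1796/3370 = 0.46706; dN/dt = 0.069 × 1796 × 0.46706 = 57.88.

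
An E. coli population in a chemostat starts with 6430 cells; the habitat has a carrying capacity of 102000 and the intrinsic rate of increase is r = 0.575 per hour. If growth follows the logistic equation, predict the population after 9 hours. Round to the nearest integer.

A = (K − N₀)/N₀ = (102000 − 6430)/6430 = 14.863.
N(t) = K/(1 + A·e^(−rt)) = 102000/(1 + 14.863×e^(−0.575×9)).
e^(−5.175) = 0.0056562; denominator = 1 + 14.863×0.0056562 = 1.0841.
N = 102000/1.0841 = 94089.9.

94090 cells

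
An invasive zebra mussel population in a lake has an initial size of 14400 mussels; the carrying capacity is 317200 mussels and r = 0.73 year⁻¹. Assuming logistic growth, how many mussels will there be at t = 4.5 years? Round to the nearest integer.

A = (K − N₀)/N₀ = (317200 − 14400)/14400 = 21.028.
N(t) = K/(1 + A·e^(−rt)) = 317200/(1 + 21.028×e^(−0.73×4.5)).
e^(−3.285) = 0.037441; denominator = 1 + 21.028×0.037441 = 1.7873.
N = 317200/1.7873 = 177475.

177475 mussels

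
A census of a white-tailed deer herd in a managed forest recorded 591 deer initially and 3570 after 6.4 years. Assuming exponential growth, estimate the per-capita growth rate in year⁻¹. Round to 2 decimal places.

From N(t) = N₀·e^(rt): e^(r·6.4) = 3570/591 = 6.0406.
r·6.4 = ln(6.0406) = 1.7985, so r = 1.7985/6.4 = 0.28102.

0.28 per year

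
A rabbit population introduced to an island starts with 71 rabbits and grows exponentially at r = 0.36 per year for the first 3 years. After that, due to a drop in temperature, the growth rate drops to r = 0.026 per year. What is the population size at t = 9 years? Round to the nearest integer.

244 rabbits

Phase 1: N(3) = 71·e^(0.36×3) = 71·e^1.08 = 209.072.
Phase 2 runs for 9 − 3 = 6 years at r = 0.026.
N(9) = 209.072·e^(0.026×6) = 209.072·e^0.156 = 244.369.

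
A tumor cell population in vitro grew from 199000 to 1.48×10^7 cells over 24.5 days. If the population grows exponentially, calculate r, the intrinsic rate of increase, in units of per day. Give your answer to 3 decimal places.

From N(t) = N₀·e^(rt): e^(r·24.5) = 1.48×10^7/199000 = 74.372.
r·24.5 = ln(74.372) = 4.3091, so r = 4.3091/24.5 = 0.17588.

0.176 per day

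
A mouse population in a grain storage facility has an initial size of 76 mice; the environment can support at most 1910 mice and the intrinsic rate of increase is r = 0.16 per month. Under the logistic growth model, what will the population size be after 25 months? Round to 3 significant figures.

1320 mice

A = (K − N₀)/N₀ = (1910 − 76)/76 = 24.132.
N(t) = K/(1 + A·e^(−rt)) = 1910/(1 + 24.132×e^(−0.16×25)).
e^(−4) = 0.018316; denominator = 1 + 24.132×0.018316 = 1.442.
N = 1910/1.442 = 1324.56.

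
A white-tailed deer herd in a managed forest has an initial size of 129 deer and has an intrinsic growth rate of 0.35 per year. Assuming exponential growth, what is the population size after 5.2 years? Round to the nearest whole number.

N(t) = N₀·e^(rt) = 129 × e^(0.35×5.2) = 129 × e^1.82.
e^1.82 ≈ 6.1719, so N ≈ 129 × 6.1719 = 796.17.

796 deer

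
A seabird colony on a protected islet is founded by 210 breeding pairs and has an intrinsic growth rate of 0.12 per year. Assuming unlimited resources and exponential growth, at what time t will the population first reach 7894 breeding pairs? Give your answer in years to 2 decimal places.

30.22 years

Set N₀·e^(rt) = 7894: e^(0.12·t) = 7894/210 = 37.59.
0.12·t = ln(37.59) = 3.6268, so t = 3.6268/0.12 = 30.223.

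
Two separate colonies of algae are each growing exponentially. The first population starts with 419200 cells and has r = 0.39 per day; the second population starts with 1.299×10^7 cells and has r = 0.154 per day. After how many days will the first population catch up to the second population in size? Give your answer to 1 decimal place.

14.5 days

Set 419200·e^(0.39t) = 1.299×10^7·e^(0.154t).
e^((0.39 − 0.154)t) = 1.299×10^7/419200 → e^(0.236·t) = 30.988.
0.236·t = ln(30.988) = 3.4336, so t = 3.4336/0.236 = 14.549.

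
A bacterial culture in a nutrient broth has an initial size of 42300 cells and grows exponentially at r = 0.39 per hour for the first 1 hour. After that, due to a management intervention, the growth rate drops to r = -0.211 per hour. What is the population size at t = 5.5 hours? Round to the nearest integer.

Phase 1: N(1) = 42300·e^(0.39×1) = 42300·e^0.39 = 62476.3.
Phase 2 runs for 5.5 − 1 = 4.5 hours at r = -0.211.
N(5.5) = 62476.3·e^(-0.211×4.5) = 62476.3·e^-0.9495 = 24174.2.

24174 cells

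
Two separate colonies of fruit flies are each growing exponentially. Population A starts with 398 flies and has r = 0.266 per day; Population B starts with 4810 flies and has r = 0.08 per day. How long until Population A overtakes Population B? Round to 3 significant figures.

Set 398·e^(0.266t) = 4810·e^(0.08t).
e^((0.266 − 0.08)t) = 4810/398 → e^(0.186·t) = 12.085.
0.186·t = ln(12.085) = 2.492, so t = 2.492/0.186 = 13.398.

13.4 days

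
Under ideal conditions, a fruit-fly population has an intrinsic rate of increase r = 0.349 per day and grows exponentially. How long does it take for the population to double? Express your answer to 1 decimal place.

2.0 days

Doubling time t_d = ln(2)/r = 0.6931/0.349 = 1.9861.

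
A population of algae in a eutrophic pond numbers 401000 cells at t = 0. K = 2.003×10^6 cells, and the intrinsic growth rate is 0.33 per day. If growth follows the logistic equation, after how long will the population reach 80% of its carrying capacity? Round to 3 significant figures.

8.40 days

A = (K − N₀)/N₀ = (2.003×10^6 − 401000)/401000 = 3.995.
Solve 2.003×10^6/(1 + 3.995·e^(−0.33t)) = 1.6024×10^6: 1 + 3.995·e^(−0.33t) = 1.25, so e^(−0.33t) = 0.062578.
−0.33·t = ln(0.062578) = -2.7713, so t = 2.7713/0.33 = 8.398.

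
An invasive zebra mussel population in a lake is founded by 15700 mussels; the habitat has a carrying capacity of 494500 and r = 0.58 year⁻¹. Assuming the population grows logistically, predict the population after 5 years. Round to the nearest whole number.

184650 mussels

A = (K − N₀)/N₀ = (494500 − 15700)/15700 = 30.497.
N(t) = K/(1 + A·e^(−rt)) = 494500/(1 + 30.497×e^(−0.58×5)).
e^(−2.9) = 0.055023; denominator = 1 + 30.497×0.055023 = 2.678.
N = 494500/2.678 = 184650.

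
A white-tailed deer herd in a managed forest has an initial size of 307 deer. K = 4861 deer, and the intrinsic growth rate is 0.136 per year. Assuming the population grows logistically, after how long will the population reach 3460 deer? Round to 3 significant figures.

A = (K − N₀)/N₀ = (4861 − 307)/307 = 14.834.
Solve 4861/(1 + 14.834·e^(−0.136t)) = 3460: 1 + 14.834·e^(−0.136t) = 1.4049, so e^(−0.136t) = 0.0272965.
−0.136·t = ln(0.0272965) = -3.601, so t = 3.601/0.136 = 26.478.

26.5 years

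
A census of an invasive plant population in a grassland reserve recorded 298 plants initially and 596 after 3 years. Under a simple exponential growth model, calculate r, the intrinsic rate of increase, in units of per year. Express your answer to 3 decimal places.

0.231 per year

From N(t) = N₀·e^(rt): e^(r·3) = 596/298 = 2.
r·3 = ln(2) = 0.69315, so r = 0.69315/3 = 0.23105.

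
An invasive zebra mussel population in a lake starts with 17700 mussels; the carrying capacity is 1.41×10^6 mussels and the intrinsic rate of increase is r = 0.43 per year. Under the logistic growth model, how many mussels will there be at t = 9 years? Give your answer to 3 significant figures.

A = (K − N₀)/N₀ = (1.41×10^6 − 17700)/17700 = 78.661.
N(t) = K/(1 + A·e^(−rt)) = 1.41×10^6/(1 + 78.661×e^(−0.43×9)).
e^(−3.87) = 0.020858; denominator = 1 + 78.661×0.020858 = 2.6407.
N = 1.41×10^6/2.6407 = 533941.

534000 mussels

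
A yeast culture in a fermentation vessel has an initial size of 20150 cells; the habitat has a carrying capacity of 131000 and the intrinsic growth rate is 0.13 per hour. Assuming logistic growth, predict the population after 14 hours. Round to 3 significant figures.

69300 cells

A = (K − N₀)/N₀ = (131000 − 20150)/20150 = 5.5012.
N(t) = K/(1 + A·e^(−rt)) = 131000/(1 + 5.5012×e^(−0.13×14)).
e^(−1.82) = 0.16203; denominator = 1 + 5.5012×0.16203 = 1.8913.
N = 131000/1.8913 = 69263.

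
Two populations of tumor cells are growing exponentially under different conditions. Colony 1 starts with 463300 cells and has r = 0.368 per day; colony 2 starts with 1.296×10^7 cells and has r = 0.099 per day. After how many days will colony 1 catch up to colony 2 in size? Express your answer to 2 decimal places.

12.38 days

Set 463300·e^(0.368t) = 1.296×10^7·e^(0.099t).
e^((0.368 − 0.099)t) = 1.296×10^7/463300 → e^(0.269·t) = 27.973.
0.269·t = ln(27.973) = 3.3312, so t = 3.3312/0.269 = 12.384.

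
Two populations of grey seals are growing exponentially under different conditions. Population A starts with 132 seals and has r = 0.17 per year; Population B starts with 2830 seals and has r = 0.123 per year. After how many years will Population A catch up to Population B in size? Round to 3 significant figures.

Set 132·e^(0.17t) = 2830·e^(0.123t).
e^((0.17 − 0.123)t) = 2830/132 → e^(0.047·t) = 21.439.
0.047·t = ln(21.439) = 3.0652, so t = 3.0652/0.047 = 65.218.

65.2 years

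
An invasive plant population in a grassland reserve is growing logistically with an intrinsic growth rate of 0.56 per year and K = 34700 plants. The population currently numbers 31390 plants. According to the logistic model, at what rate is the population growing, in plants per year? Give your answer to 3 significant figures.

dN/dt = rN(1 − N/K) = 0.56 × 31390 × (1 − 31390/34700).
1 − 31390/34700 = 0.095389; dN/dt = 0.56 × 31390 × 0.095389 = 1676.8.

1680 plants per year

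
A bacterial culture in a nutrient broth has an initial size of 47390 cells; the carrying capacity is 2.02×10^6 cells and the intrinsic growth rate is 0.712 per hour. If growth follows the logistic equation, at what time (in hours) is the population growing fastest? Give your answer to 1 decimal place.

5.2 hours

Logistic growth is fastest at N = K/2 = 1.01×10^6.
A = (K − N₀)/N₀ = 41.625. Set K/(1 + A·e^(−rt)) = K/2 → A·e^(−rt) = 1.
e^(−0.712t) = 1/41.625 = 0.024024, so t = ln(41.625)/0.712 = 3.7287/0.712 = 5.2369.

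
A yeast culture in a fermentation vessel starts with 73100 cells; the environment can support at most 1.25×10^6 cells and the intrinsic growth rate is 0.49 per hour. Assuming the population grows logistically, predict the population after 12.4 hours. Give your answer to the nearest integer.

1205415 cells

A = (K − N₀)/N₀ = (1.25×10^6 − 73100)/73100 = 16.1.
N(t) = K/(1 + A·e^(−rt)) = 1.25×10^6/(1 + 16.1×e^(−0.49×12.4)).
e^(−6.076) = 0.0022973; denominator = 1 + 16.1×0.0022973 = 1.037.
N = 1.25×10^6/1.037 = 1.205415×10^6.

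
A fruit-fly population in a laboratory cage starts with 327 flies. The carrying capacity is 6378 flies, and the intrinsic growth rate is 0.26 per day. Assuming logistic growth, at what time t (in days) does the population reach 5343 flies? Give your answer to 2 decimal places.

17.54 days

A = (K − N₀)/N₀ = (6378 − 327)/327 = 18.505.
Solve 6378/(1 + 18.505·e^(−0.26t)) = 5343: 1 + 18.505·e^(−0.26t) = 1.1937, so e^(−0.26t) = 0.0104683.
−0.26·t = ln(0.0104683) = -4.5594, so t = 4.5594/0.26 = 17.536.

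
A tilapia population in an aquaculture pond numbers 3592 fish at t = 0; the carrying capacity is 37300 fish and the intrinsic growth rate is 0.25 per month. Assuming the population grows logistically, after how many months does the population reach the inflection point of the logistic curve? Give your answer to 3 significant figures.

8.96 months

Logistic growth is fastest at N = K/2 = 18650.
A = (K − N₀)/N₀ = 9.3842. Set K/(1 + A·e^(−rt)) = K/2 → A·e^(−rt) = 1.
e^(−0.25t) = 1/9.3842 = 0.106562, so t = ln(9.3842)/0.25 = 2.239/0.25 = 8.9561.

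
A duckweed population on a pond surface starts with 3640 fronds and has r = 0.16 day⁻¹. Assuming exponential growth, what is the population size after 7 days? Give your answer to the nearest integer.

N(t) = N₀·e^(rt) = 3640 × e^(0.16×7) = 3640 × e^1.12.
e^1.12 ≈ 3.0649, so N ≈ 3640 × 3.0649 = 11156.1.

11156 fronds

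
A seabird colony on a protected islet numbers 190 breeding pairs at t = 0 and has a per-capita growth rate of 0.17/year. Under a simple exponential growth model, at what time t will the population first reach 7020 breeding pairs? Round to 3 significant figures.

21.2 years

Set N₀·e^(rt) = 7020: e^(0.17·t) = 7020/190 = 36.947.
0.17·t = ln(36.947) = 3.6095, so t = 3.6095/0.17 = 21.232.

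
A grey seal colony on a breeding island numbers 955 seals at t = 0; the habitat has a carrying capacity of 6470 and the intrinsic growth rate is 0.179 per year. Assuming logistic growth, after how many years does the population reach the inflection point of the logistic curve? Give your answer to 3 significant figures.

Logistic growth is fastest at N = K/2 = 3235.
A = (K − N₀)/N₀ = 5.7749. Set K/(1 + A·e^(−rt)) = K/2 → A·e^(−rt) = 1.
e^(−0.179t) = 1/5.7749 = 0.173164, so t = ln(5.7749)/0.179 = 1.7535/0.179 = 9.7962.

9.80 years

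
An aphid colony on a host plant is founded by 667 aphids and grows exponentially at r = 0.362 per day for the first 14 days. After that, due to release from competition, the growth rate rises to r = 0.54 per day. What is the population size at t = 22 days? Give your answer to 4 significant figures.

7967000 aphids

Phase 1: N(14) = 667·e^(0.362×14) = 667·e^5.068 = 105957.
Phase 2 runs for 22 − 14 = 8 days at r = 0.54.
N(22) = 105957·e^(0.54×8) = 105957·e^4.32 = 7.966773×10^6.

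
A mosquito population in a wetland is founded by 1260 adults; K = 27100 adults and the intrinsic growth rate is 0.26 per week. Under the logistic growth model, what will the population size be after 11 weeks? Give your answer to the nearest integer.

12463 adults

A = (K − N₀)/N₀ = (27100 − 1260)/1260 = 20.508.
N(t) = K/(1 + A·e^(−rt)) = 27100/(1 + 20.508×e^(−0.26×11)).
e^(−2.86) = 0.057269; denominator = 1 + 20.508×0.057269 = 2.1745.
N = 27100/2.1745 = 12462.8.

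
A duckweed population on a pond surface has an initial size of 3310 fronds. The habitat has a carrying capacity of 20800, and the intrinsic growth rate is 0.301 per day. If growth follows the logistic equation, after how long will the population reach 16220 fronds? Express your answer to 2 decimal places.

A = (K − N₀)/N₀ = (20800 − 3310)/3310 = 5.284.
Solve 20800/(1 + 5.284·e^(−0.301t)) = 16220: 1 + 5.284·e^(−0.301t) = 1.2824, so e^(−0.301t) = 0.0534383.
−0.301·t = ln(0.0534383) = -2.9292, so t = 2.9292/0.301 = 9.7317.

9.73 days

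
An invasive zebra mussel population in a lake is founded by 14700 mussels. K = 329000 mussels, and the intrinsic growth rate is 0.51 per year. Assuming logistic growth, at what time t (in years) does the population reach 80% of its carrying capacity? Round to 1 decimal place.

8.7 years

A = (K − N₀)/N₀ = (329000 − 14700)/14700 = 21.381.
Solve 329000/(1 + 21.381·e^(−0.51t)) = 263200: 1 + 21.381·e^(−0.51t) = 1.25, so e^(−0.51t) = 0.0116927.
−0.51·t = ln(0.0116927) = -4.4488, so t = 4.4488/0.51 = 8.7231.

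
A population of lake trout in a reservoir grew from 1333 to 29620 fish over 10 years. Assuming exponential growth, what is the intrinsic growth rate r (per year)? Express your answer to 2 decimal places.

From N(t) = N₀·e^(rt): e^(r·10) = 29620/1333 = 22.221.
r·10 = ln(22.221) = 3.101, so r = 3.101/10 = 0.3101.

0.31 per year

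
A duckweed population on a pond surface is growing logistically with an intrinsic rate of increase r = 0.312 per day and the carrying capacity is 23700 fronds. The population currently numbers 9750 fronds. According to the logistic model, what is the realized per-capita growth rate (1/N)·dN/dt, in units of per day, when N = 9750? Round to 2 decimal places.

(1/N)·dN/dt = r(1 − N/K) = 0.312 × (1 − 9750/23700).
= 0.312 × 0.58861 = 0.18365.

0.18 per day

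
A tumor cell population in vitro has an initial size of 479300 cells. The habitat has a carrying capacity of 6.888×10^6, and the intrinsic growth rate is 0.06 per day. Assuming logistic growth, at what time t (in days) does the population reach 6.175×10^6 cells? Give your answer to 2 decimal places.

79.20 days

A = (K − N₀)/N₀ = (6.888×10^6 − 479300)/479300 = 13.371.
Solve 6.888×10^6/(1 + 13.371·e^(−0.06t)) = 6.175×10^6: 1 + 13.371·e^(−0.06t) = 1.1155, so e^(−0.06t) = 0.00863555.
−0.06·t = ln(0.00863555) = -4.7519, so t = 4.7519/0.06 = 79.198.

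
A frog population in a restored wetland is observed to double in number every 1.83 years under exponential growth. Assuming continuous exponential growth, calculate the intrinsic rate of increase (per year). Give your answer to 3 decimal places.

0.379 per year

r = ln(2)/t_d = 0.6931/1.83 = 0.37877.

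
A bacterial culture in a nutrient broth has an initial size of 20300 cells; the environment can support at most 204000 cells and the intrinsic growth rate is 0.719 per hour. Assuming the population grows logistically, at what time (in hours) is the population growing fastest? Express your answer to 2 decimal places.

3.06 hours

Logistic growth is fastest at N = K/2 = 102000.
A = (K − N₀)/N₀ = 9.0493. Set K/(1 + A·e^(−rt)) = K/2 → A·e^(−rt) = 1.
e^(−0.719t) = 1/9.0493 = 0.110506, so t = ln(9.0493)/0.719 = 2.2027/0.719 = 3.0635.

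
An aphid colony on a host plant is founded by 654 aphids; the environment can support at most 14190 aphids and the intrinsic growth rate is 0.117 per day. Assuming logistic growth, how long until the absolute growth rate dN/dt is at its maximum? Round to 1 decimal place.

25.9 days

Logistic growth is fastest at N = K/2 = 7095.
A = (K − N₀)/N₀ = 20.697. Set K/(1 + A·e^(−rt)) = K/2 → A·e^(−rt) = 1.
e^(−0.117t) = 1/20.697 = 0.0483156, so t = ln(20.697)/0.117 = 3.03/0.117 = 25.897.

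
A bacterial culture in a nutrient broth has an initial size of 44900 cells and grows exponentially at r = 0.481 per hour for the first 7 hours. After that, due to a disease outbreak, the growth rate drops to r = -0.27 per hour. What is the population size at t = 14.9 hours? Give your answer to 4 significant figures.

154200 cells

Phase 1: N(7) = 44900·e^(0.481×7) = 44900·e^3.367 = 1.301715×10^6.
Phase 2 runs for 14.9 − 7 = 7.9 hours at r = -0.27.
N(14.9) = 1.301715×10^6·e^(-0.27×7.9) = 1.301715×10^6·e^-2.133 = 154229.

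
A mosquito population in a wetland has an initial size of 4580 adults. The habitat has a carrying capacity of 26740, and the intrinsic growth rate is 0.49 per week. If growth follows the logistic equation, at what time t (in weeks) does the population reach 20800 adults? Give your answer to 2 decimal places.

A = (K − N₀)/N₀ = (26740 − 4580)/4580 = 4.8384.
Solve 26740/(1 + 4.8384·e^(−0.49t)) = 20800: 1 + 4.8384·e^(−0.49t) = 1.2856, so e^(−0.49t) = 0.0590227.
−0.49·t = ln(0.0590227) = -2.8298, so t = 2.8298/0.49 = 5.7752.

5.78 weeks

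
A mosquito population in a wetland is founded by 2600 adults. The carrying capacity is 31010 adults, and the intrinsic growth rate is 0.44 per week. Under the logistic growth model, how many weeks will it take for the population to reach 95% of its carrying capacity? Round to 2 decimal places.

12.13 weeks

A = (K − N₀)/N₀ = (31010 − 2600)/2600 = 10.927.
Solve 31010/(1 + 10.927·e^(−0.44t)) = 29459.5: 1 + 10.927·e^(−0.44t) = 1.0526, so e^(−0.44t) = 0.00481669.
−0.44·t = ln(0.00481669) = -5.3357, so t = 5.3357/0.44 = 12.127.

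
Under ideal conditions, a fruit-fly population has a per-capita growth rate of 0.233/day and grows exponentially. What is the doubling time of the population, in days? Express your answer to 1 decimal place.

3.0 days

Doubling time t_d = ln(2)/r = 0.6931/0.233 = 2.9749.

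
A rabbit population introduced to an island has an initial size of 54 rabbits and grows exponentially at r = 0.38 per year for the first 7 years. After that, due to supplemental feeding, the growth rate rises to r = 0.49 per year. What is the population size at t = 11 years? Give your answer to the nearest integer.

5481 rabbits

Phase 1: N(7) = 54·e^(0.38×7) = 54·e^2.66 = 772.
Phase 2 runs for 11 − 7 = 4 years at r = 0.49.
N(11) = 772·e^(0.49×4) = 772·e^1.96 = 5480.68.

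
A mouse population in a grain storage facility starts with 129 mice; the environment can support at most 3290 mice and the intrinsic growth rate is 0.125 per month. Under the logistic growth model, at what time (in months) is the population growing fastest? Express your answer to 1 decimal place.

Logistic growth is fastest at N = K/2 = 1645.
A = (K − N₀)/N₀ = 24.504. Set K/(1 + A·e^(−rt)) = K/2 → A·e^(−rt) = 1.
e^(−0.125t) = 1/24.504 = 0.0408099, so t = ln(24.504)/0.125 = 3.1988/0.125 = 25.591.

25.6 months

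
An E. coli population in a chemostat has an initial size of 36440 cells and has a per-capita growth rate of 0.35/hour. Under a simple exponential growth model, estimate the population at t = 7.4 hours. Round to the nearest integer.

N(t) = N₀·e^(rt) = 36440 × e^(0.35×7.4) = 36440 × e^2.59.
e^2.59 ≈ 13.33, so N ≈ 36440 × 13.33 = 485737.

485737 cells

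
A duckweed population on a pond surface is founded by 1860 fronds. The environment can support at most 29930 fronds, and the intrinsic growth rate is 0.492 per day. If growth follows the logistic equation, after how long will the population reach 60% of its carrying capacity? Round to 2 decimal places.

6.34 days

A = (K − N₀)/N₀ = (29930 − 1860)/1860 = 15.091.
Solve 29930/(1 + 15.091·e^(−0.492t)) = 17958: 1 + 15.091·e^(−0.492t) = 1.6667, so e^(−0.492t) = 0.0441753.
−0.492·t = ln(0.0441753) = -3.1196, so t = 3.1196/0.492 = 6.3406.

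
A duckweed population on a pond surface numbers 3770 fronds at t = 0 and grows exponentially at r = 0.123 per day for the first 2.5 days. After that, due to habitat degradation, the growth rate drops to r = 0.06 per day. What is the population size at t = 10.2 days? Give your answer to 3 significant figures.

Phase 1: N(2.5) = 3770·e^(0.123×2.5) = 3770·e^0.3075 = 5127.28.
Phase 2 runs for 10.2 − 2.5 = 7.7 days at r = 0.06.
N(10.2) = 5127.28·e^(0.06×7.7) = 5127.28·e^0.462 = 8138.25.

8140 fronds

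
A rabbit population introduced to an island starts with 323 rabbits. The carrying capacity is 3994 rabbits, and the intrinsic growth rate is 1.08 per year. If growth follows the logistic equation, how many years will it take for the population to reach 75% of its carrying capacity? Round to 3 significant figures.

3.27 years

A = (K − N₀)/N₀ = (3994 − 323)/323 = 11.365.
Solve 3994/(1 + 11.365·e^(−1.08t)) = 2995.5: 1 + 11.365·e^(−1.08t) = 1.3333, so e^(−1.08t) = 0.029329.
−1.08·t = ln(0.029329) = -3.5292, so t = 3.5292/1.08 = 3.2678.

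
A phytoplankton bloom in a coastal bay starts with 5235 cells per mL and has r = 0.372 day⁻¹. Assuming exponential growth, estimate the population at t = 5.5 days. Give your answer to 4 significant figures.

N(t) = N₀·e^(rt) = 5235 × e^(0.372×5.5) = 5235 × e^2.046.
e^2.046 ≈ 7.7369, so N ≈ 5235 × 7.7369 = 40502.6.

40500 cells per mL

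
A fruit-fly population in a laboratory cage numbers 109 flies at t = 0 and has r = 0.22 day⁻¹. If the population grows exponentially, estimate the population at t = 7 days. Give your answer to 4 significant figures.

N(t) = N₀·e^(rt) = 109 × e^(0.22×7) = 109 × e^1.54.
e^1.54 ≈ 4.6646, so N ≈ 109 × 4.6646 = 508.44.

508.4 flies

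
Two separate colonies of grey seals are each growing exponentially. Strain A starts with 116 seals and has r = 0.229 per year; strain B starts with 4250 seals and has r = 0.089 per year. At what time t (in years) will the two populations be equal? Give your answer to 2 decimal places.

25.72 years

Set 116·e^(0.229t) = 4250·e^(0.089t).
e^((0.229 − 0.089)t) = 4250/116 → e^(0.14·t) = 36.638.
0.14·t = ln(36.638) = 3.6011, so t = 3.6011/0.14 = 25.722.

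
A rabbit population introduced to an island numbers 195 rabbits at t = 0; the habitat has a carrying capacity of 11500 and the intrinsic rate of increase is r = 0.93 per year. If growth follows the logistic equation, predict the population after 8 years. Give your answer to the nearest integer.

A = (K − N₀)/N₀ = (11500 − 195)/195 = 57.974.
N(t) = K/(1 + A·e^(−rt)) = 11500/(1 + 57.974×e^(−0.93×8)).
e^(−7.44) = 0.00058729; denominator = 1 + 57.974×0.00058729 = 1.034.
N = 11500/1.034 = 11121.3.

11121 rabbits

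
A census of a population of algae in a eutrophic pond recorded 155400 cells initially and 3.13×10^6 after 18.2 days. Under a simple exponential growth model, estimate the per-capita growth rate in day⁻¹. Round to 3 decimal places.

From N(t) = N₀·e^(rt): e^(r·18.2) = 3.13×10^6/155400 = 20.142.
r·18.2 = ln(20.142) = 3.0028, so r = 3.0028/18.2 = 0.16499.

0.165 per day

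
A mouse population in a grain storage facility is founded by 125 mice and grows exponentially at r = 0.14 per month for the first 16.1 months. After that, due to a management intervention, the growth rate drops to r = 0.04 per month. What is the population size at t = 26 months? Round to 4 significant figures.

Phase 1: N(16.1) = 125·e^(0.14×16.1) = 125·e^2.254 = 1190.72.
Phase 2 runs for 26 − 16.1 = 9.9 months at r = 0.04.
N(26) = 1190.72·e^(0.04×9.9) = 1190.72·e^0.396 = 1769.25.

1769 mice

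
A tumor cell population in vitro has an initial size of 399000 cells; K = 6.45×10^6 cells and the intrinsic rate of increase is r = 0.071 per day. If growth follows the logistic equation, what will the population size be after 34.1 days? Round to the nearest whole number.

2748130 cells

A = (K − N₀)/N₀ = (6.45×10^6 − 399000)/399000 = 15.165.
N(t) = K/(1 + A·e^(−rt)) = 6.45×10^6/(1 + 15.165×e^(−0.071×34.1)).
e^(−2.421) = 0.088824; denominator = 1 + 15.165×0.088824 = 2.3471.
N = 6.45×10^6/2.3471 = 2.74813×10^6.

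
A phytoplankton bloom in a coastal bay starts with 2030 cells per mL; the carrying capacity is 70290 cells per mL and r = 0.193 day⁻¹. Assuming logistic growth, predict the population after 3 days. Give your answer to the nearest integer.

A = (K − N₀)/N₀ = (70290 − 2030)/2030 = 33.626.
N(t) = K/(1 + A·e^(−rt)) = 70290/(1 + 33.626×e^(−0.193×3)).
e^(−0.579) = 0.56046; denominator = 1 + 33.626×0.56046 = 19.846.
N = 70290/19.846 = 3541.81.

3542 cells per mL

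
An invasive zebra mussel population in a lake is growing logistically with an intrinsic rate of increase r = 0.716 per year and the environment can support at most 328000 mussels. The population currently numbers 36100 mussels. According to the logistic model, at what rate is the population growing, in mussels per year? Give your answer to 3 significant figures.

dN/dt = rN(1 − N/K) = 0.716 × 36100 × (1 − 36100/328000).
1 − 36100/328000 = 0.88994; dN/dt = 0.716 × 36100 × 0.88994 = 23003.

23000 mussels per year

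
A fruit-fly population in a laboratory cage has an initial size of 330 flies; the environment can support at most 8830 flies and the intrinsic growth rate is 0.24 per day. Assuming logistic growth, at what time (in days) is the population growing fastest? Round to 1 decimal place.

Logistic growth is fastest at N = K/2 = 4415.
A = (K − N₀)/N₀ = 25.758. Set K/(1 + A·e^(−rt)) = K/2 → A·e^(−rt) = 1.
e^(−0.24t) = 1/25.758 = 0.0388235, so t = ln(25.758)/0.24 = 3.2487/0.24 = 13.536.

13.5 days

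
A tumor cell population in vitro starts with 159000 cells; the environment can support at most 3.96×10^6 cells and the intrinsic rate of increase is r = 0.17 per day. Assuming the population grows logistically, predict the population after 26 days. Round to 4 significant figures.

A = (K − N₀)/N₀ = (3.96×10^6 − 159000)/159000 = 23.906.
N(t) = K/(1 + A·e^(−rt)) = 3.96×10^6/(1 + 23.906×e^(−0.17×26)).
e^(−4.42) = 0.012034; denominator = 1 + 23.906×0.012034 = 1.2877.
N = 3.96×10^6/1.2877 = 3.075283×10^6.

3075000 cells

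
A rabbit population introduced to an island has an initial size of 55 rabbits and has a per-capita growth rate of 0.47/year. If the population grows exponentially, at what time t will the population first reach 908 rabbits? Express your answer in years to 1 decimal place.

6.0 years

Set N₀·e^(rt) = 908: e^(0.47·t) = 908/55 = 16.509.
0.47·t = ln(16.509) = 2.8039, so t = 2.8039/0.47 = 5.9658.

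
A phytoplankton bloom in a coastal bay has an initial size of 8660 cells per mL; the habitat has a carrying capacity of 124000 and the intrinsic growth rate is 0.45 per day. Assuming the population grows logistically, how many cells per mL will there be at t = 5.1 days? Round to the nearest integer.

52946 cells per mL

A = (K − N₀)/N₀ = (124000 − 8660)/8660 = 13.319.
N(t) = K/(1 + A·e^(−rt)) = 124000/(1 + 13.319×e^(−0.45×5.1)).
e^(−2.295) = 0.10076; denominator = 1 + 13.319×0.10076 = 2.342.
N = 124000/2.342 = 52945.9.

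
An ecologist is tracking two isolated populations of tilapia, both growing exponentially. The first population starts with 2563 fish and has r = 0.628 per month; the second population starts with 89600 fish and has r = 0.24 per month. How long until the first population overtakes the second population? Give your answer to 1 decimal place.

Set 2563·e^(0.628t) = 89600·e^(0.24t).
e^((0.628 − 0.24)t) = 89600/2563 → e^(0.388·t) = 34.959.
0.388·t = ln(34.959) = 3.5542, so t = 3.5542/0.388 = 9.1602.

9.2 months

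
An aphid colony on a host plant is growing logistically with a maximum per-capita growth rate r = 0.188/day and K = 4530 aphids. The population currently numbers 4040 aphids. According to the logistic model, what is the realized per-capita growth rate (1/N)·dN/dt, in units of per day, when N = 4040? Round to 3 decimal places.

0.020 per day

(1/N)·dN/dt = r(1 − N/K) = 0.188 × (1 − 4040/4530).
= 0.188 × 0.10817 = 0.020336.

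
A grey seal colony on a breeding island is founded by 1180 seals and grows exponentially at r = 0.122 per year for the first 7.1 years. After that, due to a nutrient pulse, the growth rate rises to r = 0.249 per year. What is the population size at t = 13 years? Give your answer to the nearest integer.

Phase 1: N(7.1) = 1180·e^(0.122×7.1) = 1180·e^0.8662 = 2805.87.
Phase 2 runs for 13 − 7.1 = 5.9 years at r = 0.249.
N(13) = 2805.87·e^(0.249×5.9) = 2805.87·e^1.469 = 12192.4.

12192 seals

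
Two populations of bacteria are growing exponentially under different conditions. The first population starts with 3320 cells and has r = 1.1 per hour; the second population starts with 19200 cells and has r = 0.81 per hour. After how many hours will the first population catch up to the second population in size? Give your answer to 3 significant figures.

6.05 hours

Set 3320·e^(1.1t) = 19200·e^(0.81t).
e^((1.1 − 0.81)t) = 19200/3320 → e^(0.29·t) = 5.7831.
0.29·t = ln(5.7831) = 1.7549, so t = 1.7549/0.29 = 6.0515.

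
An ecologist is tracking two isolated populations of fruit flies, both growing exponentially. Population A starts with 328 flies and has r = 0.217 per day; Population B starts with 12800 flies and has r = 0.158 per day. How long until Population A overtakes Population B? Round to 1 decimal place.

62.1 days

Set 328·e^(0.217t) = 12800·e^(0.158t).
e^((0.217 − 0.158)t) = 12800/328 → e^(0.059·t) = 39.024.
0.059·t = ln(39.024) = 3.6642, so t = 3.6642/0.059 = 62.105.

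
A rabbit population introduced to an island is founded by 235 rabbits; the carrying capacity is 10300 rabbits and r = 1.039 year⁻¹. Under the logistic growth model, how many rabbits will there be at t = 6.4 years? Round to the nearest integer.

9759 rabbits

A = (K − N₀)/N₀ = (10300 − 235)/235 = 42.83.
N(t) = K/(1 + A·e^(−rt)) = 10300/(1 + 42.83×e^(−1.039×6.4)).
e^(−6.65) = 0.0012945; denominator = 1 + 42.83×0.0012945 = 1.0554.
N = 10300/1.0554 = 9758.92.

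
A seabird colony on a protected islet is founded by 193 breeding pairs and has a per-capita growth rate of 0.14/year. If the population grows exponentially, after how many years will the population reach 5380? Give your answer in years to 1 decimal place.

23.8 years

Set N₀·e^(rt) = 5380: e^(0.14·t) = 5380/193 = 27.876.
0.14·t = ln(27.876) = 3.3278, so t = 3.3278/0.14 = 23.77.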